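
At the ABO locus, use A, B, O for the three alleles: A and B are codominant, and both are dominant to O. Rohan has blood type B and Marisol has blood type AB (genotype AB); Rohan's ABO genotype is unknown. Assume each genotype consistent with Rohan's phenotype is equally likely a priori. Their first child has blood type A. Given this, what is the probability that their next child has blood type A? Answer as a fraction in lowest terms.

Possible genotypes: Rohan ∈ {BB, BO}; Marisol ∈ {AB}.
Weight each parental genotype pair by prior × P(type-A child):
  BO × AB: posterior weight 1; P(next child type A) = 1/4.
Weighted sum = 1/4.

1/4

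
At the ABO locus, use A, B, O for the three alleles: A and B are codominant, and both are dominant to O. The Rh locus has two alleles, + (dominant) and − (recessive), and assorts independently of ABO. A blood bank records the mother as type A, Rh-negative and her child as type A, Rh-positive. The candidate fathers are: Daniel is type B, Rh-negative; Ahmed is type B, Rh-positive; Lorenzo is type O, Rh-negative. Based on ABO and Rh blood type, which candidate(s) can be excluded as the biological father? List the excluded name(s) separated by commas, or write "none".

A candidate is excluded only if no genotype consistent with his phenotype could produce a type A, Rh-positive child with a type A, Rh-negative mother.
Daniel (type B, Rh-): no genotype consistent with that phenotype can produce a type-A Rh+ child with a type-A mother.
Lorenzo (type O, Rh-): no genotype consistent with that phenotype can produce a type-A Rh+ child with a type-A mother.

Daniel, Lorenzo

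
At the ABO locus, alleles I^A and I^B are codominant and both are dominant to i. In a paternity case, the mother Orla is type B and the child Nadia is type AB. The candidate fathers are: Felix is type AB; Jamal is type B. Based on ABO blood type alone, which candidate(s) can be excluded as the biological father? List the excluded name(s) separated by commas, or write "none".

A candidate is excluded only if no genotype consistent with his phenotype could produce a type AB child with a type B mother.
Jamal (type B): no genotype consistent with that phenotype can produce a type-AB child with a type-B mother.

Jamal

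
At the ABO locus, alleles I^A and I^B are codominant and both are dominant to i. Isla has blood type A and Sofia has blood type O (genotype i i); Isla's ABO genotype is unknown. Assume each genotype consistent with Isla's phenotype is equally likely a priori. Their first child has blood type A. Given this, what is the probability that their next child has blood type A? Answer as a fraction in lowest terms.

5/6

Possible genotypes: Isla ∈ {I^A I^A, I^A i}; Sofia ∈ {i i}.
Weight each parental genotype pair by prior × P(type-A child):
  I^A I^A × i i: posterior weight 2/3; P(next child type A) = 1.
  I^A i × i i: posterior weight 1/3; P(next child type A) = 1/2.
Weighted sum = 5/6.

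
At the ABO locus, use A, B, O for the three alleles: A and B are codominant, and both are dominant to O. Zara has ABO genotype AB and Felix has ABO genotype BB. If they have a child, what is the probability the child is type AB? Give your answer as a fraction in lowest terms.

1/2

ABO cross AB × BB → offspring phenotypes: 1/2 B, 1/2 AB.
So P(type AB) = 1/2.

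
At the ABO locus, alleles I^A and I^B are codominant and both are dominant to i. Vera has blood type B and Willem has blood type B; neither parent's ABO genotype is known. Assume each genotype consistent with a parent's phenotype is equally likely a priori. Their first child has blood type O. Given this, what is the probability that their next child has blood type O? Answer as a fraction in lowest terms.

Possible genotypes: Vera ∈ {I^B I^B, I^B i}; Willem ∈ {I^B I^B, I^B i}.
Weight each parental genotype pair by prior × P(type-O child):
  I^B i × I^B i: posterior weight 1; P(next child type O) = 1/4.
Weighted sum = 1/4.

1/4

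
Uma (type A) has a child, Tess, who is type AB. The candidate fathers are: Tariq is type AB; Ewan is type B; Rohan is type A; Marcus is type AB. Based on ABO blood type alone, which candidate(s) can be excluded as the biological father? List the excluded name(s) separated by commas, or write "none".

A candidate is excluded only if no genotype consistent with his phenotype could produce a type AB child with a type A mother.
Rohan (type A): no genotype consistent with that phenotype can produce a type-AB child with a type-A mother.

Rohan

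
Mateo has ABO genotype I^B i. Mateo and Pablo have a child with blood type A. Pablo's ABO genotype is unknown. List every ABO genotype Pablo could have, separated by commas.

I^A I^A, I^A I^B, I^A i

For each candidate genotype of Pablo, check whether crossing it with I^B i can produce every observed child phenotype.
  I^A I^A → possible child types {A, AB} ✓
  I^A I^B → possible child types {A, B, AB} ✓
  I^A i → possible child types {O, A, B, AB} ✓
  I^B I^B → possible child types {B} ✗
  I^B i → possible child types {O, B} ✗
  i i → possible child types {O, B} ✗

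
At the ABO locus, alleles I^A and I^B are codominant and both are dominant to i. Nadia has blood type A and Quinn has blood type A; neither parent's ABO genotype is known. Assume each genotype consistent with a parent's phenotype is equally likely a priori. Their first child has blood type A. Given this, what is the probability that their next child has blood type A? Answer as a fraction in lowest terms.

19/20

Possible genotypes: Nadia ∈ {I^A I^A, I^A i}; Quinn ∈ {I^A I^A, I^A i}.
Weight each parental genotype pair by prior × P(type-A child):
  I^A I^A × I^A I^A: posterior weight 4/15; P(next child type A) = 1.
  I^A I^A × I^A i: posterior weight 4/15; P(next child type A) = 1.
  I^A i × I^A I^A: posterior weight 4/15; P(next child type A) = 1.
  I^A i × I^A i: posterior weight 1/5; P(next child type A) = 3/4.
Weighted sum = 19/20.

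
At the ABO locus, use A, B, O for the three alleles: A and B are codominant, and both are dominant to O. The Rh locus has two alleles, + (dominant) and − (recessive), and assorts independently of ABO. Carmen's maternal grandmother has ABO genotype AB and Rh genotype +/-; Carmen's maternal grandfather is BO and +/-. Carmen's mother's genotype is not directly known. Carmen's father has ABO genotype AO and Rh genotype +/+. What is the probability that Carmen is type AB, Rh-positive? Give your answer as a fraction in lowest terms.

Carmen's mother's ABO genotype from AB × BO: 1/4 AB, 1/4 AO, 1/4 BB, 1/4 BO.
Crossing each possibility with the father AO and summing P(type AB): 1/4·1/4 + 1/4·0 + 1/4·1/2 + 1/4·1/4 = 1/4.
Similarly for Rh via the mother's Rh distribution: P(Rh+) = 1.
Independent loci: 1/4 × 1 = 1/4.

1/4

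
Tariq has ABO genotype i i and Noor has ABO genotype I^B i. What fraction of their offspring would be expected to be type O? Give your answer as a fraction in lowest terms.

ABO cross i i × I^B i → offspring phenotypes: 1/2 O, 1/2 B.
So P(type O) = 1/2.

1/2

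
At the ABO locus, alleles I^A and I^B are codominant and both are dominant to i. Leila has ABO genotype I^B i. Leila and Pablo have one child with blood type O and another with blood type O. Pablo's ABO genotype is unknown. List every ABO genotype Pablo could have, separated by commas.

I^A i, I^B i, i i

For each candidate genotype of Pablo, check whether crossing it with I^B i can produce every observed child phenotype.
  I^A I^A → possible child types {A, AB} ✗
  I^A I^B → possible child types {A, B, AB} ✗
  I^A i → possible child types {O, A, B, AB} ✓
  I^B I^B → possible child types {B} ✗
  I^B i → possible child types {O, B} ✓
  i i → possible child types {O, B} ✓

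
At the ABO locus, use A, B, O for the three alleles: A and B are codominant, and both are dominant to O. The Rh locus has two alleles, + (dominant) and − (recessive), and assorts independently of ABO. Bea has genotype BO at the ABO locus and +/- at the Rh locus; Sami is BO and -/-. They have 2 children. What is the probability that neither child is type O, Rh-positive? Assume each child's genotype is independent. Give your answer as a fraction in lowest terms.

ABO cross BO × BO → 1/4 O, 3/4 B.
Rh cross +/- × -/- → 1/2 Rh+, 1/2 Rh-; so P(type O, Rh-positive) = 1/4 × 1/2 = 1/8 per child.
P(not type O, Rh-positive) = 7/8 for one child; (7/8)^2 = 49/64.

49/64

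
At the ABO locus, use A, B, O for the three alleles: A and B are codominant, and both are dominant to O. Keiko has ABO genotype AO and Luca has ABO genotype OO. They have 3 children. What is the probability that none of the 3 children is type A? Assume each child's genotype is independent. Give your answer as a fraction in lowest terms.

1/8

ABO cross AO × OO → 1/2 O, 1/2 A.
So P(type A) = 1/2 per child.
P(not type A) = 1/2 for one child; (1/2)^3 = 1/8.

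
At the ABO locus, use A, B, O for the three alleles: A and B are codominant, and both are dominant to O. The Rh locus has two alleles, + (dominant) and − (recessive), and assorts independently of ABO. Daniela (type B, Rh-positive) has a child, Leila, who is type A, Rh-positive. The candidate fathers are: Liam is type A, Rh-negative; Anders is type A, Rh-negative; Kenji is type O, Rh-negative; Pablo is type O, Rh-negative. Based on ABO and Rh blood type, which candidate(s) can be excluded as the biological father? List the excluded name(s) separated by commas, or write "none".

A candidate is excluded only if no genotype consistent with his phenotype could produce a type A, Rh-positive child with a type B, Rh-positive mother.
Kenji (type O, Rh-): no genotype consistent with that phenotype can produce a type-A Rh+ child with a type-B mother.
Pablo (type O, Rh-): no genotype consistent with that phenotype can produce a type-A Rh+ child with a type-B mother.

Kenji, Pablo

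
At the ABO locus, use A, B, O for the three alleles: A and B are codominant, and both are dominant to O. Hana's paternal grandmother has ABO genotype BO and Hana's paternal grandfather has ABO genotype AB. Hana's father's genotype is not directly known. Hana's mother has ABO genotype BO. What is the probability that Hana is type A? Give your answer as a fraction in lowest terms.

Hana's father's ABO genotype from BO × AB: 1/4 AB, 1/4 AO, 1/4 BB, 1/4 BO.
Crossing each possibility with the mother BO and summing P(type A): 1/4·1/4 + 1/4·1/4 + 1/4·0 + 1/4·0 = 1/8.

1/8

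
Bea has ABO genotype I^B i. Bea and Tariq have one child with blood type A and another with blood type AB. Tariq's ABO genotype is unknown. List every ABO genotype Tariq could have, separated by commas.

For each candidate genotype of Tariq, check whether crossing it with I^B i can produce every observed child phenotype.
  I^A I^A → possible child types {A, AB} ✓
  I^A I^B → possible child types {A, B, AB} ✓
  I^A i → possible child types {O, A, B, AB} ✓
  I^B I^B → possible child types {B} ✗
  I^B i → possible child types {O, B} ✗
  i i → possible child types {O, B} ✗

I^A I^A, I^A I^B, I^A i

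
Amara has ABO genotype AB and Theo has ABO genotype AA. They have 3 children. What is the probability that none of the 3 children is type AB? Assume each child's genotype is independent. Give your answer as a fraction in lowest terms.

1/8

ABO cross AB × AA → 1/2 A, 1/2 AB.
So P(type AB) = 1/2 per child.
P(not type AB) = 1/2 for one child; (1/2)^3 = 1/8.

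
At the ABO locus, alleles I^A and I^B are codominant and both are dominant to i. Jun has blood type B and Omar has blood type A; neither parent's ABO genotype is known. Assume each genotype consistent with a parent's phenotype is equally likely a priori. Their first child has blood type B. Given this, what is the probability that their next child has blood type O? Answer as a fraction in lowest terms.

Possible genotypes: Jun ∈ {I^B I^B, I^B i}; Omar ∈ {I^A I^A, I^A i}.
Weight each parental genotype pair by prior × P(type-B child):
  I^B I^B × I^A i: posterior weight 2/3; P(next child type O) = 0.
  I^B i × I^A i: posterior weight 1/3; P(next child type O) = 1/4.
Weighted sum = 1/12.

1/12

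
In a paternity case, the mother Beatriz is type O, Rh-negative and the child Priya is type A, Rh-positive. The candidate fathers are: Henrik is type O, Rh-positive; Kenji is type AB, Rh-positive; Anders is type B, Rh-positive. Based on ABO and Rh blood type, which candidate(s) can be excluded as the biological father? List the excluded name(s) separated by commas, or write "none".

A candidate is excluded only if no genotype consistent with his phenotype could produce a type A, Rh-positive child with a type O, Rh-negative mother.
Henrik (type O, Rh+): no genotype consistent with that phenotype can produce a type-A Rh+ child with a type-O mother.
Anders (type B, Rh+): no genotype consistent with that phenotype can produce a type-A Rh+ child with a type-O mother.

Henrik, Anders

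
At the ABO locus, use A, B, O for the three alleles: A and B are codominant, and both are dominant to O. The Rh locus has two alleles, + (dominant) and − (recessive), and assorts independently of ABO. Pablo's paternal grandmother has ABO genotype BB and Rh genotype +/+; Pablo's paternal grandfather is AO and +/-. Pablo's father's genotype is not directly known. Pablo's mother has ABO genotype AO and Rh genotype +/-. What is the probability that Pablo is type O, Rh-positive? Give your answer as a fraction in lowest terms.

Pablo's father's ABO genotype from BB × AO: 1/2 AB, 1/2 BO.
Crossing each possibility with the mother AO and summing P(type O): 1/2·0 + 1/2·1/4 = 1/8.
Similarly for Rh via the father's Rh distribution: P(Rh+) = 7/8.
Independent loci: 1/8 × 7/8 = 7/64.

7/64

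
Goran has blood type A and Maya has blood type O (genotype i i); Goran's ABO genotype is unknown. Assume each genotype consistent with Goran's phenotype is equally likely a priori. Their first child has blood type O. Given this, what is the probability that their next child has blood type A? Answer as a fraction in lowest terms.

Possible genotypes: Goran ∈ {I^A I^A, I^A i}; Maya ∈ {i i}.
Weight each parental genotype pair by prior × P(type-O child):
  I^A i × i i: posterior weight 1; P(next child type A) = 1/2.
Weighted sum = 1/2.

1/2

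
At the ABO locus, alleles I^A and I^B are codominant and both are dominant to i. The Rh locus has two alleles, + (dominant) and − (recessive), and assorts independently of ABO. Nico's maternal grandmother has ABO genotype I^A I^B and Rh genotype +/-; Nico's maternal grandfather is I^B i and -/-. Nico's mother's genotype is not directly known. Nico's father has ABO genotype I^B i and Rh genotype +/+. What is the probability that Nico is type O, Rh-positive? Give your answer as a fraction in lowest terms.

1/8

Nico's mother's ABO genotype from I^A I^B × I^B i: 1/4 I^A I^B, 1/4 I^A i, 1/4 I^B I^B, 1/4 I^B i.
Crossing each possibility with the father I^B i and summing P(type O): 1/4·0 + 1/4·1/4 + 1/4·0 + 1/4·1/4 = 1/8.
Similarly for Rh via the mother's Rh distribution: P(Rh+) = 1.
Independent loci: 1/8 × 1 = 1/8.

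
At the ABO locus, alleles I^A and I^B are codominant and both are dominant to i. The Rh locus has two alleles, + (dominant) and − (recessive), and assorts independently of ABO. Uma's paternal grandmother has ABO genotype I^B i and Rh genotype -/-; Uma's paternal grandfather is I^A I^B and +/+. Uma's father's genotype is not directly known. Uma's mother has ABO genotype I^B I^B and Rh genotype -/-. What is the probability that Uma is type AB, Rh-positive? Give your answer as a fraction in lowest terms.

Uma's father's ABO genotype from I^B i × I^A I^B: 1/4 I^A I^B, 1/4 I^A i, 1/4 I^B I^B, 1/4 I^B i.
Crossing each possibility with the mother I^B I^B and summing P(type AB): 1/4·1/2 + 1/4·1/2 + 1/4·0 + 1/4·0 = 1/4.
Similarly for Rh via the father's Rh distribution: P(Rh+) = 1/2.
Independent loci: 1/4 × 1/2 = 1/8.

1/8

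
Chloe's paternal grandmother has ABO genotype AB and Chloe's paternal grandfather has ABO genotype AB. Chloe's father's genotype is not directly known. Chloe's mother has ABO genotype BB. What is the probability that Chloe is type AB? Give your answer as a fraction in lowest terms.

Chloe's father's ABO genotype from AB × AB: 1/4 AA, 1/2 AB, 1/4 BB.
Crossing each possibility with the mother BB and summing P(type AB): 1/4·1 + 1/2·1/2 + 1/4·0 = 1/2.

1/2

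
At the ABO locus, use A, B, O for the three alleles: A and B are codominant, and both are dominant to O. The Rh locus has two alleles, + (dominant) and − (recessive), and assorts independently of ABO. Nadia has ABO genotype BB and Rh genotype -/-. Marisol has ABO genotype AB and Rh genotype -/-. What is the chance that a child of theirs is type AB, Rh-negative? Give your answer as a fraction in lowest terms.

1/2

ABO cross BB × AB → offspring phenotypes: 1/2 B, 1/2 AB.
Rh cross -/- × -/- → 1 Rh-.
Independent loci: P(type AB, Rh-negative) = 1/2 × 1 = 1/2.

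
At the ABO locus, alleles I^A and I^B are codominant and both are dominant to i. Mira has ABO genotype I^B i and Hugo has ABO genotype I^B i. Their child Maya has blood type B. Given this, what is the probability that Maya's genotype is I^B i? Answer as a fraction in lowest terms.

2/3

Cross I^B i × I^B i → 1/4 I^B I^B, 1/2 I^B i, 1/4 i i.
Type-B genotypes among offspring: I^B I^B (1/4), I^B i (1/2); total 3/4.
P(I^B i | type B) = (1/2) / (3/4) = 2/3.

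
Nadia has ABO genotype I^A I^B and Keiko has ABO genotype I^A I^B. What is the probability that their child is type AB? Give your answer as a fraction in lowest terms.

ABO cross I^A I^B × I^A I^B → offspring phenotypes: 1/4 A, 1/4 B, 1/2 AB.
So P(type AB) = 1/2.

1/2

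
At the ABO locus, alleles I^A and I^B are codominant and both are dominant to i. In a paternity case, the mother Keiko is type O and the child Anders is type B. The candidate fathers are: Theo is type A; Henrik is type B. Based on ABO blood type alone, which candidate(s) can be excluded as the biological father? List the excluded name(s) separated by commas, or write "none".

A candidate is excluded only if no genotype consistent with his phenotype could produce a type B child with a type O mother.
Theo (type A): no genotype consistent with that phenotype can produce a type-B child with a type-O mother.

Theo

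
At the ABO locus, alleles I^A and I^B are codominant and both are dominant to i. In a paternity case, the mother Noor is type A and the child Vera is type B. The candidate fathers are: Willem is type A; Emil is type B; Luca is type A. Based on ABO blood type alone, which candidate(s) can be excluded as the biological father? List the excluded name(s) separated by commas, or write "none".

A candidate is excluded only if no genotype consistent with his phenotype could produce a type B child with a type A mother.
Willem (type A): no genotype consistent with that phenotype can produce a type-B child with a type-A mother.
Luca (type A): no genotype consistent with that phenotype can produce a type-B child with a type-A mother.

Willem, Luca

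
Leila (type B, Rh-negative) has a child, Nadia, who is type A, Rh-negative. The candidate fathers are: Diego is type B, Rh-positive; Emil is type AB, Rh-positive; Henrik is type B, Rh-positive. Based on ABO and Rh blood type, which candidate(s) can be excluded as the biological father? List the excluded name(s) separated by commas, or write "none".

Diego, Henrik

A candidate is excluded only if no genotype consistent with his phenotype could produce a type A, Rh-negative child with a type B, Rh-negative mother.
Diego (type B, Rh+): no genotype consistent with that phenotype can produce a type-A Rh- child with a type-B mother.
Henrik (type B, Rh+): no genotype consistent with that phenotype can produce a type-A Rh- child with a type-B mother.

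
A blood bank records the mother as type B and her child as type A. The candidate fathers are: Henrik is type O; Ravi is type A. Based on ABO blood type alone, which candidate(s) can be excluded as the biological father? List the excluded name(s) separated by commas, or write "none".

Henrik

A candidate is excluded only if no genotype consistent with his phenotype could produce a type A child with a type B mother.
Henrik (type O): no genotype consistent with that phenotype can produce a type-A child with a type-B mother.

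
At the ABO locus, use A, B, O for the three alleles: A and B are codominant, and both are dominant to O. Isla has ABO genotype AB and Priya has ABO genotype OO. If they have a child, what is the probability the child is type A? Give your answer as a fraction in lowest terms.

1/2

ABO cross AB × OO → offspring phenotypes: 1/2 A, 1/2 B.
So P(type A) = 1/2.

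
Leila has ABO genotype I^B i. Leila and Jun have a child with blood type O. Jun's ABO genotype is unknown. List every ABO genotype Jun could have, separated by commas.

I^A i, I^B i, i i

For each candidate genotype of Jun, check whether crossing it with I^B i can produce every observed child phenotype.
  I^A I^A → possible child types {A, AB} ✗
  I^A I^B → possible child types {A, B, AB} ✗
  I^A i → possible child types {O, A, B, AB} ✓
  I^B I^B → possible child types {B} ✗
  I^B i → possible child types {O, B} ✓
  i i → possible child types {O, B} ✓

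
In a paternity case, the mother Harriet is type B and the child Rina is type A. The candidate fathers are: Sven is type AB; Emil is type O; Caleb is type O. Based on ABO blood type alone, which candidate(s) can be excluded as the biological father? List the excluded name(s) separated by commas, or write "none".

Emil, Caleb

A candidate is excluded only if no genotype consistent with his phenotype could produce a type A child with a type B mother.
Emil (type O): no genotype consistent with that phenotype can produce a type-A child with a type-B mother.
Caleb (type O): no genotype consistent with that phenotype can produce a type-A child with a type-B mother.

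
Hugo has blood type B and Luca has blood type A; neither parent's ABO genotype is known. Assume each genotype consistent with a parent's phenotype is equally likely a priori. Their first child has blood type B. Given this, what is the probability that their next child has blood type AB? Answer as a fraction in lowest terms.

5/12

Possible genotypes: Hugo ∈ {I^B I^B, I^B i}; Luca ∈ {I^A I^A, I^A i}.
Weight each parental genotype pair by prior × P(type-B child):
  I^B I^B × I^A i: posterior weight 2/3; P(next child type AB) = 1/2.
  I^B i × I^A i: posterior weight 1/3; P(next child type AB) = 1/4.
Weighted sum = 5/12.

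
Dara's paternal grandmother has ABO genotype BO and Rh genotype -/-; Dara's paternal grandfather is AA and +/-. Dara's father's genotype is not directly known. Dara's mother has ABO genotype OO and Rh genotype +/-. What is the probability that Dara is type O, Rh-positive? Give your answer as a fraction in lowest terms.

5/32

Dara's father's ABO genotype from BO × AA: 1/2 AB, 1/2 AO.
Crossing each possibility with the mother OO and summing P(type O): 1/2·0 + 1/2·1/2 = 1/4.
Similarly for Rh via the father's Rh distribution: P(Rh+) = 5/8.
Independent loci: 1/4 × 5/8 = 5/32.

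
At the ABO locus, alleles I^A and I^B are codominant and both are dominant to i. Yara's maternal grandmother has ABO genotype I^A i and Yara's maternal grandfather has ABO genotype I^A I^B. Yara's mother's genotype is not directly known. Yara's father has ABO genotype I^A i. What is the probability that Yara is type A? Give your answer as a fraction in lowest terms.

5/8

Yara's mother's ABO genotype from I^A i × I^A I^B: 1/4 I^A I^A, 1/4 I^A I^B, 1/4 I^A i, 1/4 I^B i.
Crossing each possibility with the father I^A i and summing P(type A): 1/4·1 + 1/4·1/2 + 1/4·3/4 + 1/4·1/4 = 5/8.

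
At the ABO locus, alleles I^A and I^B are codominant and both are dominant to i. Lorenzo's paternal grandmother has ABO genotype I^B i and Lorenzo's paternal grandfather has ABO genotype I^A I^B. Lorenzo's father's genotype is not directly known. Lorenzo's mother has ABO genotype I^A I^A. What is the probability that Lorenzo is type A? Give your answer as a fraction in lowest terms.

1/2

Lorenzo's father's ABO genotype from I^B i × I^A I^B: 1/4 I^A I^B, 1/4 I^A i, 1/4 I^B I^B, 1/4 I^B i.
Crossing each possibility with the mother I^A I^A and summing P(type A): 1/4·1/2 + 1/4·1 + 1/4·0 + 1/4·1/2 = 1/2.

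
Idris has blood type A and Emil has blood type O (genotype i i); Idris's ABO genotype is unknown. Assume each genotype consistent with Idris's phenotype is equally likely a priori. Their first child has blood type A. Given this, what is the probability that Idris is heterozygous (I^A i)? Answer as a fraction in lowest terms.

1/3

Possible genotypes: Idris ∈ {I^A I^A, I^A i}; Emil ∈ {i i}.
Weight each parental genotype pair by prior × P(type-A child):
  I^A I^A × i i: posterior weight 2/3.
  I^A i × i i: posterior weight 1/3.
Sum the posterior weight over pairs where Idris is I^A i: 1/3.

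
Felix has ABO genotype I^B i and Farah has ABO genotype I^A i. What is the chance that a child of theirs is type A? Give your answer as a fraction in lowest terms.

ABO cross I^B i × I^A i → offspring phenotypes: 1/4 O, 1/4 A, 1/4 B, 1/4 AB.
So P(type A) = 1/4.

1/4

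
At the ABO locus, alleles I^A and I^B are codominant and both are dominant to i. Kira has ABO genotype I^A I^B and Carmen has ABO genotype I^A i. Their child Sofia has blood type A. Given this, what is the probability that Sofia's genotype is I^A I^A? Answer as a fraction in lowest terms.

1/2

Cross I^A I^B × I^A i → 1/4 I^A I^A, 1/4 I^A I^B, 1/4 I^A i, 1/4 I^B i.
Type-A genotypes among offspring: I^A I^A (1/4), I^A i (1/4); total 1/2.
P(I^A I^A | type A) = (1/4) / (1/2) = 1/2.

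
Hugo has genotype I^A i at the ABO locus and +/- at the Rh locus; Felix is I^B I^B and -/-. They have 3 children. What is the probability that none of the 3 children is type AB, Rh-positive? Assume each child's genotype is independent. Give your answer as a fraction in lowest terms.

27/64

ABO cross I^A i × I^B I^B → 1/2 B, 1/2 AB.
Rh cross +/- × -/- → 1/2 Rh+, 1/2 Rh-; so P(type AB, Rh-positive) = 1/2 × 1/2 = 1/4 per child.
P(not type AB, Rh-positive) = 3/4 for one child; (3/4)^3 = 27/64.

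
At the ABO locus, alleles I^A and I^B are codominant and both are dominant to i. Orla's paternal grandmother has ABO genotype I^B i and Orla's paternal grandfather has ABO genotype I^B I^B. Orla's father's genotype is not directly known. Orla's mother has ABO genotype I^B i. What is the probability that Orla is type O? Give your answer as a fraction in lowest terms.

1/8

Orla's father's ABO genotype from I^B i × I^B I^B: 1/2 I^B I^B, 1/2 I^B i.
Crossing each possibility with the mother I^B i and summing P(type O): 1/2·0 + 1/2·1/4 = 1/8.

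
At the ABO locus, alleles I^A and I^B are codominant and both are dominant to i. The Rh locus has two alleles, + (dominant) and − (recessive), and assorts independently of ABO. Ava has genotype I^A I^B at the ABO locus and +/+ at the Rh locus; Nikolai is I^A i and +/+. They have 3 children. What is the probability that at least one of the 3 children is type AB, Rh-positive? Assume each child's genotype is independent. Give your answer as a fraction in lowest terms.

37/64

ABO cross I^A I^B × I^A i → 1/2 A, 1/4 B, 1/4 AB.
Rh cross +/+ × +/+ → 1 Rh+; so P(type AB, Rh-positive) = 1/4 × 1 = 1/4 per child.
P(none) = (3/4)^3 = 27/64; P(at least one) = 1 − 27/64 = 37/64.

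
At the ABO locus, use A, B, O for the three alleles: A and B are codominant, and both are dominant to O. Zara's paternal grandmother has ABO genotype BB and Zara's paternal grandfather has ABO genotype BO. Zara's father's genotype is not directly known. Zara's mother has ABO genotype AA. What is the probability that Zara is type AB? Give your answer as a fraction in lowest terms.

Zara's father's ABO genotype from BB × BO: 1/2 BB, 1/2 BO.
Crossing each possibility with the mother AA and summing P(type AB): 1/2·1 + 1/2·1/2 = 3/4.

3/4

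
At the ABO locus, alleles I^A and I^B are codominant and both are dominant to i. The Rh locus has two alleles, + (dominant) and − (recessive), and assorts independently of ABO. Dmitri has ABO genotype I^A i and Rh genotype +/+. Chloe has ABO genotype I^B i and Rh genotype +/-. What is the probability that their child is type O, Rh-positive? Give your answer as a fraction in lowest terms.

ABO cross I^A i × I^B i → offspring phenotypes: 1/4 O, 1/4 A, 1/4 B, 1/4 AB.
Rh cross +/+ × +/- → 1 Rh+.
Independent loci: P(type O, Rh-positive) = 1/4 × 1 = 1/4.

1/4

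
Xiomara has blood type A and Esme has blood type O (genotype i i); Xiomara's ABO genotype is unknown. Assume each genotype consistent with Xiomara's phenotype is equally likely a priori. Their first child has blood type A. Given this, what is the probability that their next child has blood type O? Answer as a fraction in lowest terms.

1/6

Possible genotypes: Xiomara ∈ {I^A I^A, I^A i}; Esme ∈ {i i}.
Weight each parental genotype pair by prior × P(type-A child):
  I^A I^A × i i: posterior weight 2/3; P(next child type O) = 0.
  I^A i × i i: posterior weight 1/3; P(next child type O) = 1/2.
Weighted sum = 1/6.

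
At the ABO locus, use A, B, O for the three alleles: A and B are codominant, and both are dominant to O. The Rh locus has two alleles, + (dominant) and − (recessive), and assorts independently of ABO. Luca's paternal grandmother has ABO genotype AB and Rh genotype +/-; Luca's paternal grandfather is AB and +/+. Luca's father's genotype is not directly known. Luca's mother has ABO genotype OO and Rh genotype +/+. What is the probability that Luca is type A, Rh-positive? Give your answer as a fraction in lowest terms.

Luca's father's ABO genotype from AB × AB: 1/4 AA, 1/2 AB, 1/4 BB.
Crossing each possibility with the mother OO and summing P(type A): 1/4·1 + 1/2·1/2 + 1/4·0 = 1/2.
Similarly for Rh via the father's Rh distribution: P(Rh+) = 1.
Independent loci: 1/2 × 1 = 1/2.

1/2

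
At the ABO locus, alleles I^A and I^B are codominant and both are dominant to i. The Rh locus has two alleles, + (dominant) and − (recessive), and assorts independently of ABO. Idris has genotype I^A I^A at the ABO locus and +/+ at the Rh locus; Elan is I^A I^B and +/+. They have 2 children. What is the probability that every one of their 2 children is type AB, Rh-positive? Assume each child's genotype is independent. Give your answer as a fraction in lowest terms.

ABO cross I^A I^A × I^A I^B → 1/2 A, 1/2 AB.
Rh cross +/+ × +/+ → 1 Rh+; so P(type AB, Rh-positive) = 1/2 × 1 = 1/2 per child.
All 2 independent: (1/2)^2 = 1/4.

1/4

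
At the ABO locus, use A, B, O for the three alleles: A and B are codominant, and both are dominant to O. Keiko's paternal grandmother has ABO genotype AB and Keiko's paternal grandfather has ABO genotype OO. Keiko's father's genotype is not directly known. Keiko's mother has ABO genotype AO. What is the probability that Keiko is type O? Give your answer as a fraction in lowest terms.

Keiko's father's ABO genotype from AB × OO: 1/2 AO, 1/2 BO.
Crossing each possibility with the mother AO and summing P(type O): 1/2·1/4 + 1/2·1/4 = 1/4.

1/4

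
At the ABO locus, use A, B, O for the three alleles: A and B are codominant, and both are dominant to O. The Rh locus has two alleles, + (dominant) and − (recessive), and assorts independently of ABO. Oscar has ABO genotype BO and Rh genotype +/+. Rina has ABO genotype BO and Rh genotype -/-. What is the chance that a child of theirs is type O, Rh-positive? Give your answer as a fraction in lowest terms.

ABO cross BO × BO → offspring phenotypes: 1/4 O, 3/4 B.
Rh cross +/+ × -/- → 1 Rh+.
Independent loci: P(type O, Rh-positive) = 1/4 × 1 = 1/4.

1/4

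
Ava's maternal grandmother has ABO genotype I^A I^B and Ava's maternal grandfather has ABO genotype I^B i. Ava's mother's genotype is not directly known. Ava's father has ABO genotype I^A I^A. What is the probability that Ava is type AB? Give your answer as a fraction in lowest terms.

1/2

Ava's mother's ABO genotype from I^A I^B × I^B i: 1/4 I^A I^B, 1/4 I^A i, 1/4 I^B I^B, 1/4 I^B i.
Crossing each possibility with the father I^A I^A and summing P(type AB): 1/4·1/2 + 1/4·0 + 1/4·1 + 1/4·1/2 = 1/2.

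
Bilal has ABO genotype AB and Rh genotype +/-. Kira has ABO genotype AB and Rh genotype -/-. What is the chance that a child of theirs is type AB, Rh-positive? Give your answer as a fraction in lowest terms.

1/4

ABO cross AB × AB → offspring phenotypes: 1/4 A, 1/4 B, 1/2 AB.
Rh cross +/- × -/- → 1/2 Rh+, 1/2 Rh-.
Independent loci: P(type AB, Rh-positive) = 1/2 × 1/2 = 1/4.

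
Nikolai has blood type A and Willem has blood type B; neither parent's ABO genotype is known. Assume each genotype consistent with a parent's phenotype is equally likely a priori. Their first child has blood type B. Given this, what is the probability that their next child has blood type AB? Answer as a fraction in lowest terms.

5/12

Possible genotypes: Nikolai ∈ {I^A I^A, I^A i}; Willem ∈ {I^B I^B, I^B i}.
Weight each parental genotype pair by prior × P(type-B child):
  I^A i × I^B I^B: posterior weight 2/3; P(next child type AB) = 1/2.
  I^A i × I^B i: posterior weight 1/3; P(next child type AB) = 1/4.
Weighted sum = 5/12.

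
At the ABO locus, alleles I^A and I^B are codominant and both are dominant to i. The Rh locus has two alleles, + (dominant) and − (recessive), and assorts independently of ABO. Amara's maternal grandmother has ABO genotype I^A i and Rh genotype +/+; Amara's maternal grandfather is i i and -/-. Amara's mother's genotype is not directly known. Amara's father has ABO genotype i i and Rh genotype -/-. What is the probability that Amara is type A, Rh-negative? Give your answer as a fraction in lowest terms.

Amara's mother's ABO genotype from I^A i × i i: 1/2 I^A i, 1/2 i i.
Crossing each possibility with the father i i and summing P(type A): 1/2·1/2 + 1/2·0 = 1/4.
Similarly for Rh via the mother's Rh distribution: P(Rh-) = 1/2.
Independent loci: 1/4 × 1/2 = 1/8.

1/8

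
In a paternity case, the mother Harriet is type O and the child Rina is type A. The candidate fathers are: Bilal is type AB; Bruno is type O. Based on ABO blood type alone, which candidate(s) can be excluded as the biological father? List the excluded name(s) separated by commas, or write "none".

A candidate is excluded only if no genotype consistent with his phenotype could produce a type A child with a type O mother.
Bruno (type O): no genotype consistent with that phenotype can produce a type-A child with a type-O mother.

Bruno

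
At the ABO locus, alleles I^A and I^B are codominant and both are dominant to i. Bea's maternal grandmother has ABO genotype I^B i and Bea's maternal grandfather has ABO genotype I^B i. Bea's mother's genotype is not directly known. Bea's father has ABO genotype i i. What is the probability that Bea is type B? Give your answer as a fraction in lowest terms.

1/2

Bea's mother's ABO genotype from I^B i × I^B i: 1/4 I^B I^B, 1/2 I^B i, 1/4 i i.
Crossing each possibility with the father i i and summing P(type B): 1/4·1 + 1/2·1/2 + 1/4·0 = 1/2.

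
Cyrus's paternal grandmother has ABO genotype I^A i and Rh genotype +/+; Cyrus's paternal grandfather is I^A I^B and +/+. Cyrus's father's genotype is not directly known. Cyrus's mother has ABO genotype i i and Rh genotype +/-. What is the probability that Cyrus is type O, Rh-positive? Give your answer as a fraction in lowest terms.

Cyrus's father's ABO genotype from I^A i × I^A I^B: 1/4 I^A I^A, 1/4 I^A I^B, 1/4 I^A i, 1/4 I^B i.
Crossing each possibility with the mother i i and summing P(type O): 1/4·0 + 1/4·0 + 1/4·1/2 + 1/4·1/2 = 1/4.
Similarly for Rh via the father's Rh distribution: P(Rh+) = 1.
Independent loci: 1/4 × 1 = 1/4.

1/4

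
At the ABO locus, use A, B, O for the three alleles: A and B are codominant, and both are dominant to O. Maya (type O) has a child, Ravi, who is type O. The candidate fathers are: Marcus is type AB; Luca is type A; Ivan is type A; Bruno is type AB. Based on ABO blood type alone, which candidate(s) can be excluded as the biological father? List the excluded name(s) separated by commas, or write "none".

Marcus, Bruno

A candidate is excluded only if no genotype consistent with his phenotype could produce a type O child with a type O mother.
Marcus (type AB): no genotype consistent with that phenotype can produce a type-O child with a type-O mother.
Bruno (type AB): no genotype consistent with that phenotype can produce a type-O child with a type-O mother.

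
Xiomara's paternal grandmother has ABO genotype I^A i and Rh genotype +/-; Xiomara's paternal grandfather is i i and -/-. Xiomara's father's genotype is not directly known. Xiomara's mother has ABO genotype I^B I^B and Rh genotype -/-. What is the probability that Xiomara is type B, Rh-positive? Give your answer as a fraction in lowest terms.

Xiomara's father's ABO genotype from I^A i × i i: 1/2 I^A i, 1/2 i i.
Crossing each possibility with the mother I^B I^B and summing P(type B): 1/2·1/2 + 1/2·1 = 3/4.
Similarly for Rh via the father's Rh distribution: P(Rh+) = 1/4.
Independent loci: 3/4 × 1/4 = 3/16.

3/16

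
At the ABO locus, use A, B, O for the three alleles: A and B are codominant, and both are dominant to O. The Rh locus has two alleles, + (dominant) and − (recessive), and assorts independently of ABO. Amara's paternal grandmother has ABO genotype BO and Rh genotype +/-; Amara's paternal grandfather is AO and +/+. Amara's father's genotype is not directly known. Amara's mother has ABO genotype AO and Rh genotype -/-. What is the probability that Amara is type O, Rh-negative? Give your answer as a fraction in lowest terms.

Amara's father's ABO genotype from BO × AO: 1/4 AB, 1/4 AO, 1/4 BO, 1/4 OO.
Crossing each possibility with the mother AO and summing P(type O): 1/4·0 + 1/4·1/4 + 1/4·1/4 + 1/4·1/2 = 1/4.
Similarly for Rh via the father's Rh distribution: P(Rh-) = 1/4.
Independent loci: 1/4 × 1/4 = 1/16.

1/16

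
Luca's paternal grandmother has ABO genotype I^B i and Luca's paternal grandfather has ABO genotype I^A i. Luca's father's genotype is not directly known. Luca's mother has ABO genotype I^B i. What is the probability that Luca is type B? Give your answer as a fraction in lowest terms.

Luca's father's ABO genotype from I^B i × I^A i: 1/4 I^A I^B, 1/4 I^A i, 1/4 I^B i, 1/4 i i.
Crossing each possibility with the mother I^B i and summing P(type B): 1/4·1/2 + 1/4·1/4 + 1/4·3/4 + 1/4·1/2 = 1/2.

1/2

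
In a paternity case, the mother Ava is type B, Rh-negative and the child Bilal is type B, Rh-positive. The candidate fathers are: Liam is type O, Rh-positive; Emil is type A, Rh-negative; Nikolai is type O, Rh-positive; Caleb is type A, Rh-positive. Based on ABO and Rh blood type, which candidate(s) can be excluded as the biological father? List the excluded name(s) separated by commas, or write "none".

A candidate is excluded only if no genotype consistent with his phenotype could produce a type B, Rh-positive child with a type B, Rh-negative mother.
Emil (type A, Rh-): no genotype consistent with that phenotype can produce a type-B Rh+ child with a type-B mother.

Emil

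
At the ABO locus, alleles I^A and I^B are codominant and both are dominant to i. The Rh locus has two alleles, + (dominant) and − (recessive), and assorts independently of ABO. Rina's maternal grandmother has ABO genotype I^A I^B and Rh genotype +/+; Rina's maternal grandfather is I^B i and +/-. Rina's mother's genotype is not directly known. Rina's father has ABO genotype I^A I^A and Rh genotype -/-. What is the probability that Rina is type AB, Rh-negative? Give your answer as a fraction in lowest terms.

Rina's mother's ABO genotype from I^A I^B × I^B i: 1/4 I^A I^B, 1/4 I^A i, 1/4 I^B I^B, 1/4 I^B i.
Crossing each possibility with the father I^A I^A and summing P(type AB): 1/4·1/2 + 1/4·0 + 1/4·1 + 1/4·1/2 = 1/2.
Similarly for Rh via the mother's Rh distribution: P(Rh-) = 1/4.
Independent loci: 1/2 × 1/4 = 1/8.

1/8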